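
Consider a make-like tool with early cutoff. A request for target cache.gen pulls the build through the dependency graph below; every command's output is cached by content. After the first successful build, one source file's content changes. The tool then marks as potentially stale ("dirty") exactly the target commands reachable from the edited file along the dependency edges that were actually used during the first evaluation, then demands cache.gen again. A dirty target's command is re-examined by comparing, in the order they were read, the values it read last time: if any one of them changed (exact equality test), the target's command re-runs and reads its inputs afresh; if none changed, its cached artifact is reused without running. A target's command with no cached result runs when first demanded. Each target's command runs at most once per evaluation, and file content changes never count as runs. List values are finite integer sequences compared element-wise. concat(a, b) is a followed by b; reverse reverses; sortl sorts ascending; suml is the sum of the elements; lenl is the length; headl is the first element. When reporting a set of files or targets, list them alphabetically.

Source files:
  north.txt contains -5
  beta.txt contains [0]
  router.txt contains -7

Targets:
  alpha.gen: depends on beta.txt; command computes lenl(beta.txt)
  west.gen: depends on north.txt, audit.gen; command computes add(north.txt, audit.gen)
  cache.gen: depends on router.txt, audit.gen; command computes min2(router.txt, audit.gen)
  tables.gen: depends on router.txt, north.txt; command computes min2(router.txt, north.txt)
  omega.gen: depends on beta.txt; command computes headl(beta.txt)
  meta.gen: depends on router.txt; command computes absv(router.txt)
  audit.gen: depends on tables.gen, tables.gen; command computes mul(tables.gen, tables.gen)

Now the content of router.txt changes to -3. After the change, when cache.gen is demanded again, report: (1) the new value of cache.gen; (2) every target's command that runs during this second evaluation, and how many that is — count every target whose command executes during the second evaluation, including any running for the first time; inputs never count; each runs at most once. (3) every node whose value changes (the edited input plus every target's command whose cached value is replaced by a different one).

Demanding cache.gen again yields -3.
3 target commands run: audit.gen, cache.gen, tables.gen.
The nodes whose values change: audit.gen, cache.gen, router.txt, tables.gen.

First demand of the output computes:
  tables.gen = min2(-7, -5) = -7
  audit.gen = mul(-7, -7) = 49
  cache.gen = min2(-7, 49) = -7

After the edit, cleaning proceeds:
  tables.gen: a read changed (router.txt -7->-3) — executes, giving -5.
  audit.gen: a read changed (tables.gen -7->-5; tables.gen -7->-5) — executes, giving 25.
  cache.gen: a read changed (router.txt -7->-3; audit.gen 49->25) — executes, giving -3.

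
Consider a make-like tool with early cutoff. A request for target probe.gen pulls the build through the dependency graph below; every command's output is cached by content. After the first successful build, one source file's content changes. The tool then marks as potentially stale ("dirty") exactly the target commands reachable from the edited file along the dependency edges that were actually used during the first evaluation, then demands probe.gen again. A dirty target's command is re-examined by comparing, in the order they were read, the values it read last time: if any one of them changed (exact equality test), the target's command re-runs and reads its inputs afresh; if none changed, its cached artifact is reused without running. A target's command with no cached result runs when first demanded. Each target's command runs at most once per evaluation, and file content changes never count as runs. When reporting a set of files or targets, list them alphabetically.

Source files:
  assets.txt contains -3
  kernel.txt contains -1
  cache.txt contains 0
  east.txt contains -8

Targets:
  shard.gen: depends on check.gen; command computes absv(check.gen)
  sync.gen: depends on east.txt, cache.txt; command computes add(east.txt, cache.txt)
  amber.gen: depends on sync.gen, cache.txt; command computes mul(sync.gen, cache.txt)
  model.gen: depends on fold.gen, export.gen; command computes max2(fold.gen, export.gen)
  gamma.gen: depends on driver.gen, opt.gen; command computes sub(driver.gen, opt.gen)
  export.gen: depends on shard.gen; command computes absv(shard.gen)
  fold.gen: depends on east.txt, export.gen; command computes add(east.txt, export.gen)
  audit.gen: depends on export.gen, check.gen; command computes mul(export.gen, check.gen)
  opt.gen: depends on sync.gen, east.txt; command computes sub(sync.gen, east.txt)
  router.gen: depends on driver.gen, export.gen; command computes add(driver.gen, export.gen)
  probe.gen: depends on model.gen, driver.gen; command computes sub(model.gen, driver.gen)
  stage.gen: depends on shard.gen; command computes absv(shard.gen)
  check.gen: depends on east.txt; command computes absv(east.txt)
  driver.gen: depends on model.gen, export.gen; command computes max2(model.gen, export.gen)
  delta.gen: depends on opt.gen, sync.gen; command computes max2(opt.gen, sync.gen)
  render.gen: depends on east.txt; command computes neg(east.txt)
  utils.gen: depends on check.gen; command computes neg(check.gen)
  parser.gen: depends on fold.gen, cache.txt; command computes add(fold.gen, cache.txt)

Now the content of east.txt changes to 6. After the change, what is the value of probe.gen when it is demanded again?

Demanding probe.gen again yields 0.

First demand of the output computes:
  check.gen = absv(-8) = 8
  shard.gen = absv(8) = 8
  export.gen = absv(8) = 8
  fold.gen = add(-8, 8) = 0
  model.gen = max2(0, 8) = 8
  driver.gen = max2(8, 8) = 8
  probe.gen = sub(8, 8) = 0

After the edit, cleaning proceeds:
  check.gen: a read changed (east.txt -8->6) — executes, giving 6.
  shard.gen: a read changed (check.gen 8->6) — executes, giving 6.
  export.gen: a read changed (shard.gen 8->6) — executes, giving 6.
  fold.gen: a read changed (east.txt -8->6; export.gen 8->6) — executes, giving 12.
  model.gen: a read changed (fold.gen 0->12; export.gen 8->6) — executes, giving 12.
  driver.gen: a read changed (model.gen 8->12; export.gen 8->6) — executes, giving 12.
  probe.gen: a read changed (model.gen 8->12; driver.gen 8->12) — executes, giving 0 — identical to its old value.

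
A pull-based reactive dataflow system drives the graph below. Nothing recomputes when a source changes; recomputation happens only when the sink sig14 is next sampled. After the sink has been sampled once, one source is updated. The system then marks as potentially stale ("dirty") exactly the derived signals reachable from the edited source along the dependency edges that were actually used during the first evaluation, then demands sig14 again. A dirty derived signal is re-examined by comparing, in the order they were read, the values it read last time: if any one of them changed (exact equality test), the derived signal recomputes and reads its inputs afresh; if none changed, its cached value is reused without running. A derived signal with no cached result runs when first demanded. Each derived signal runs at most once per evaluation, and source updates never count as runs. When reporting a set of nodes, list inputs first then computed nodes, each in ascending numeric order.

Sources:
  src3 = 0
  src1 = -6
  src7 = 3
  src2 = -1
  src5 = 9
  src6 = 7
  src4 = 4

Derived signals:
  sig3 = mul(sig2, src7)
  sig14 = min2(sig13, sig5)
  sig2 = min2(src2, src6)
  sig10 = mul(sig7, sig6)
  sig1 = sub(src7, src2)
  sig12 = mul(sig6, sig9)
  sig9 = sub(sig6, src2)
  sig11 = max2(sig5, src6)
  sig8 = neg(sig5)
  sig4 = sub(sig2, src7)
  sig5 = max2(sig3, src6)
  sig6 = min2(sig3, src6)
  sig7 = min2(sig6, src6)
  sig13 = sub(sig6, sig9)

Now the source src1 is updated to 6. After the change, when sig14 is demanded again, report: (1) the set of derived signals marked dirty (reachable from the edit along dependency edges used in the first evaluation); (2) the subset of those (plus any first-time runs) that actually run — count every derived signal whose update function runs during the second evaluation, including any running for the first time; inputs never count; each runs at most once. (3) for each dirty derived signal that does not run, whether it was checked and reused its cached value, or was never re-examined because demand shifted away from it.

First evaluation (everything demanded from the output):
  sig2 = min2(-1, 7) = -1
  sig3 = mul(-1, 3) = -3
  sig5 = max2(-3, 7) = 7
  sig6 = min2(-3, 7) = -3
  sig9 = sub(-3, -1) = -2
  sig13 = sub(-3, -2) = -1
  sig14 = min2(-1, 7) = -1

Propagation after the edit:
  src1 feeds no computation that the output demands — nothing is marked dirty and nothing runs.

Key observation: src1 is never demanded by the output, so the edit triggers no recomputation at all.

Marked dirty: none.
Derived signals that run: none — 0 in total.
Every dirty derived signal ran.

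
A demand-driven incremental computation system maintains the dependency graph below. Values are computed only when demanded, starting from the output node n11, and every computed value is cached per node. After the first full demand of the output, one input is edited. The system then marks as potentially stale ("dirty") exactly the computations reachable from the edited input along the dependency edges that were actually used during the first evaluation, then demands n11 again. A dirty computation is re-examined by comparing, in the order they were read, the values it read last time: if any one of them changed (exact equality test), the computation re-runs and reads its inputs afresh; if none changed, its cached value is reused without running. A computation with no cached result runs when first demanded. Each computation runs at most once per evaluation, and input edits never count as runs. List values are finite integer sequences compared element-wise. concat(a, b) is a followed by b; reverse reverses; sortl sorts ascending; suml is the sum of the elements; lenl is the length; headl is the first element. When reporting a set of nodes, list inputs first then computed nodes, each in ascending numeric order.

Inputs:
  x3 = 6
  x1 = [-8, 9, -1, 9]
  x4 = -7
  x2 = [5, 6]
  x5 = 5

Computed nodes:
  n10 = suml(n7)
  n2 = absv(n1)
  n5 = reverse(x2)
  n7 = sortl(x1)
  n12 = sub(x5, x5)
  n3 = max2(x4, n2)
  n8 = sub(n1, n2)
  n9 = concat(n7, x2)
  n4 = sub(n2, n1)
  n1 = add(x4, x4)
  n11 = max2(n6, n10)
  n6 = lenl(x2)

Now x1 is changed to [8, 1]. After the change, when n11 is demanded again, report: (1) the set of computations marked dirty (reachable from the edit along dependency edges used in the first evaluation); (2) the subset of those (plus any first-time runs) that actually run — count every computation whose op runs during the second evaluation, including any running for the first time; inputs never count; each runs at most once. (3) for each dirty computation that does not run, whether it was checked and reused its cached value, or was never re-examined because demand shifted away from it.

Marked dirty: n7, n10, n11.
Computations that run: n7, n10 — 2 in total.
Checked but reused from cache: n11.
Key observation: the change is absorbed at n10 — it re-runs but produces the same value, and the output's value is unchanged.

First evaluation (everything demanded from the output):
  n6 = lenl([5, 6]) = 2
  n7 = sortl([-8, 9, -1, 9]) = [-8, -1, 9, 9]
  n10 = suml([-8, -1, 9, 9]) = 9
  n11 = max2(2, 9) = 9

Propagation after the edit:
  n7: runs — x1 [-8, 9, -1, 9]->[8, 1]; result [1, 8].
  n10: runs — n7 [-8, -1, 9, 9]->[1, 8]; result 9 (same value as before).
  n11: checked — values it read are unchanged (n6 unchanged, n10 unchanged); reused cached 9 without running.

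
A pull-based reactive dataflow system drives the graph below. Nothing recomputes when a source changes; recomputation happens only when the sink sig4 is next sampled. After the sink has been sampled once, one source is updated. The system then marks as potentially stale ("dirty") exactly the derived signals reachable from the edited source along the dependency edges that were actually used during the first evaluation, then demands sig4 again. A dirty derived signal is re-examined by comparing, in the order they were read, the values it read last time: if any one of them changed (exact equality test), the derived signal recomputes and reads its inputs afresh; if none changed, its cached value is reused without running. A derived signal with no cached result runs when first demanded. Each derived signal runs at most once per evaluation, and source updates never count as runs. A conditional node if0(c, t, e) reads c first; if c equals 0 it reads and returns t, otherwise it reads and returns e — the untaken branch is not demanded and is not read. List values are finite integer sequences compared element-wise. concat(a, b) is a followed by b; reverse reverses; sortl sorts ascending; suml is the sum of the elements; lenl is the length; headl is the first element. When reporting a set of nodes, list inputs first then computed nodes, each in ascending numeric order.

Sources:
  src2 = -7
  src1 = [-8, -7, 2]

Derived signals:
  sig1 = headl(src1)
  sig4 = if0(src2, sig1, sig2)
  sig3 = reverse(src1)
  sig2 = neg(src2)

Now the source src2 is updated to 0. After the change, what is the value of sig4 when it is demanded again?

New value of sig4: -8.
Key observation: a condition flipped, so demand moved to the other branch — sig2 is never re-examined.

First evaluation (everything demanded from the output):
  sig2 = neg(-7) = 7
  sig4 = if0(src2=-7 -> else branch sig2) = 7

Propagation after the edit:
  sig1: demanded for the first time — runs, produces -8.
  sig2: marked dirty but never re-examined — demand shifted away from it.
  sig4: runs — src2 -7->0; result -8.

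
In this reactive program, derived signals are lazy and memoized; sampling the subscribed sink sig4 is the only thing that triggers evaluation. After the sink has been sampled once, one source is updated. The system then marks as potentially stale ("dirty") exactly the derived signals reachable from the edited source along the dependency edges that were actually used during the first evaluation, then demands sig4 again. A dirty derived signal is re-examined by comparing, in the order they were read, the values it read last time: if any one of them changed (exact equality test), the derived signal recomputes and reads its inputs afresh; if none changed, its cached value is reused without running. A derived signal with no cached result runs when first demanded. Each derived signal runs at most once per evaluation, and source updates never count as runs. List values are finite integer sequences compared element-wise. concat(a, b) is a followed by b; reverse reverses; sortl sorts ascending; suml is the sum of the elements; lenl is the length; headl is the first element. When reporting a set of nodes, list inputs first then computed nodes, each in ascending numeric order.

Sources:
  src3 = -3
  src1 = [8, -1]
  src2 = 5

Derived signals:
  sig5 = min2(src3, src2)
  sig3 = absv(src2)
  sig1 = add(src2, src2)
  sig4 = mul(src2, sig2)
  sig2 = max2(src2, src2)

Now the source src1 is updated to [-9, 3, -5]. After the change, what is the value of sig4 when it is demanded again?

Demanding sig4 again yields 25.
Note the shortcut — nothing in the graph depends on src1 at all, so no recomputation happens.

First demand of the output computes:
  sig2 = max2(5, 5) = 5
  sig4 = mul(5, 5) = 25

After the edit, cleaning proceeds:
  no node depends on src1 at all; the second demand re-runs nothing.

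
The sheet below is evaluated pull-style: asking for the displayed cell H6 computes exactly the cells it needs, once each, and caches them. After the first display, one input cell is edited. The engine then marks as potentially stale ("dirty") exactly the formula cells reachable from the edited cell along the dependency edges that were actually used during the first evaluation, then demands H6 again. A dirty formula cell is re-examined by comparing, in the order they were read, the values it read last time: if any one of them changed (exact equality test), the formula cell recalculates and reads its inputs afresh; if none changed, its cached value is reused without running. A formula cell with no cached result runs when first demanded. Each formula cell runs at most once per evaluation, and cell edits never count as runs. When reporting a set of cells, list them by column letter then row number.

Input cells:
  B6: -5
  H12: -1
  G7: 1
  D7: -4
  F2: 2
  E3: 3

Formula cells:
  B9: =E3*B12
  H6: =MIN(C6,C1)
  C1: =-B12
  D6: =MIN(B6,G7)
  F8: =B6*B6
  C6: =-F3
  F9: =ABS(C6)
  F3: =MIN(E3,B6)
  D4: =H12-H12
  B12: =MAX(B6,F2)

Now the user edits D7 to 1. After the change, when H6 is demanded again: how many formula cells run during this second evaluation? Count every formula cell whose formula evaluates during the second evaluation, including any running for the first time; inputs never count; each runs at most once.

First demand of the output computes:
  B12 = MAX(-5, 2) = 2
  C1 = -(2) = -2
  F3 = MIN(3, -5) = -5
  C6 = -(-5) = 5
  H6 = MIN(5, -2) = -2

After the edit, cleaning proceeds:
  no node depends on D7 at all; the second demand re-runs nothing.

Note the shortcut — nothing in the graph depends on D7 at all, so no recomputation happens.

0 formula cells run: none.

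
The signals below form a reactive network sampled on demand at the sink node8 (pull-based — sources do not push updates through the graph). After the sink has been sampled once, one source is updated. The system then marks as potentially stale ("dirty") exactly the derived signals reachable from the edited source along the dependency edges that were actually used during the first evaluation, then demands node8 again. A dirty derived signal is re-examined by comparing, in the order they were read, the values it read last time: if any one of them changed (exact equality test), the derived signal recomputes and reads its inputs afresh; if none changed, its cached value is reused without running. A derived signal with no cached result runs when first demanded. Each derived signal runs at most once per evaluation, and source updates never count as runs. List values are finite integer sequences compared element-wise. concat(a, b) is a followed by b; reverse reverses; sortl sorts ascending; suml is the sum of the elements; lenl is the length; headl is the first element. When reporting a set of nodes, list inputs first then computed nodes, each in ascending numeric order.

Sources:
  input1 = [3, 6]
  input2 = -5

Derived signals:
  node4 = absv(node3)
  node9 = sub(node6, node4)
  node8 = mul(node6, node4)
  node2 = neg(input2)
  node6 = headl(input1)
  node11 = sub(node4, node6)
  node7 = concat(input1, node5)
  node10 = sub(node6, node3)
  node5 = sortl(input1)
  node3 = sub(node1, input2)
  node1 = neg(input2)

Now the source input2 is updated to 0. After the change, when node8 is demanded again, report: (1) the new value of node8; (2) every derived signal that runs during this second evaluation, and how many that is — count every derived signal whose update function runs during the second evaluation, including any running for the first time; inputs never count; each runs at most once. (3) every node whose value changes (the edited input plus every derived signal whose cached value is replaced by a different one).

Initial pass — values computed on the first demand:
  node1 = neg(-5) = 5
  node3 = sub(5, -5) = 10
  node4 = absv(10) = 10
  node6 = headl([3, 6]) = 3
  node8 = mul(3, 10) = 30

Second demand — change propagation:
  node1: re-runs because input2 -5->0; new result 0.
  node3: re-runs because node1 5->0; input2 -5->0; new result 0.
  node4: re-runs because node3 10->0; new result 0.
  node8: re-runs because node4 10->0; new result 0.

node8 now evaluates to 0.
Run set: node1, node3, node4, node8 (4 run).
Changed values: input2, node1, node3, node4, node8.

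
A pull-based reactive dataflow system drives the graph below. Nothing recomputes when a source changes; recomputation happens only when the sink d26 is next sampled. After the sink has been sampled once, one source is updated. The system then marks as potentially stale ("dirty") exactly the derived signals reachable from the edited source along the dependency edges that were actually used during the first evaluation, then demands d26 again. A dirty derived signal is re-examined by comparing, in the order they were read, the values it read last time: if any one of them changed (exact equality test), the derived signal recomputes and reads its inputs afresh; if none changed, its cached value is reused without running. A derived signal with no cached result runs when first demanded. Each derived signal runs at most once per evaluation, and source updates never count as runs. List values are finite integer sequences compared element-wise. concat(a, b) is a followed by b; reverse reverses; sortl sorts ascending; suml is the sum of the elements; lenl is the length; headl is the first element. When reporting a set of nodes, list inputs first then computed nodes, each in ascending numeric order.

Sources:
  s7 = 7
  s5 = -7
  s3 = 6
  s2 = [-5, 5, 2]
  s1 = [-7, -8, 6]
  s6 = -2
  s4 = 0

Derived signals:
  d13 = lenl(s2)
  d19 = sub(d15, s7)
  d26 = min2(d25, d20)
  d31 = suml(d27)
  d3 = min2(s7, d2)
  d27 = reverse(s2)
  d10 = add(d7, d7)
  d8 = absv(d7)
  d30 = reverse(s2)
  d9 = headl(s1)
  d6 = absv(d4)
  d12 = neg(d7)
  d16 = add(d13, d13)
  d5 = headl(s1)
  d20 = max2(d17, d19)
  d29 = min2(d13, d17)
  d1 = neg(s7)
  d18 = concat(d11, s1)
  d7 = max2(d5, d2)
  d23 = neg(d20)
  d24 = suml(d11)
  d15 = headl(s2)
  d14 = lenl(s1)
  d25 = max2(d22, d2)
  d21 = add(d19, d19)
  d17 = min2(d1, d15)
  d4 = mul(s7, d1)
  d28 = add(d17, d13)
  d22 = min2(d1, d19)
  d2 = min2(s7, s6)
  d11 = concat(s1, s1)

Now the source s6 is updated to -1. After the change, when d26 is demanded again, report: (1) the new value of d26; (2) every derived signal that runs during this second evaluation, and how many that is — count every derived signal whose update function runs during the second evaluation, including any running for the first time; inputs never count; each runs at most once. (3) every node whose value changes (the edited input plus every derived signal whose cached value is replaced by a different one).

First evaluation (everything demanded from the output):
  d1 = neg(7) = -7
  d2 = min2(7, -2) = -2
  d15 = headl([-5, 5, 2]) = -5
  d17 = min2(-7, -5) = -7
  d19 = sub(-5, 7) = -12
  d20 = max2(-7, -12) = -7
  d22 = min2(-7, -12) = -12
  d25 = max2(-12, -2) = -2
  d26 = min2(-2, -7) = -7

Propagation after the edit:
  d2: runs — s6 -2->-1; result -1.
  d25: runs — d2 -2->-1; result -1.
  d26: runs — d25 -2->-1; result -7 (same value as before).

New value of d26: -7.
Derived signals that run: d2, d25, d26 — 3 in total.
Values that change: s6, d2, d25.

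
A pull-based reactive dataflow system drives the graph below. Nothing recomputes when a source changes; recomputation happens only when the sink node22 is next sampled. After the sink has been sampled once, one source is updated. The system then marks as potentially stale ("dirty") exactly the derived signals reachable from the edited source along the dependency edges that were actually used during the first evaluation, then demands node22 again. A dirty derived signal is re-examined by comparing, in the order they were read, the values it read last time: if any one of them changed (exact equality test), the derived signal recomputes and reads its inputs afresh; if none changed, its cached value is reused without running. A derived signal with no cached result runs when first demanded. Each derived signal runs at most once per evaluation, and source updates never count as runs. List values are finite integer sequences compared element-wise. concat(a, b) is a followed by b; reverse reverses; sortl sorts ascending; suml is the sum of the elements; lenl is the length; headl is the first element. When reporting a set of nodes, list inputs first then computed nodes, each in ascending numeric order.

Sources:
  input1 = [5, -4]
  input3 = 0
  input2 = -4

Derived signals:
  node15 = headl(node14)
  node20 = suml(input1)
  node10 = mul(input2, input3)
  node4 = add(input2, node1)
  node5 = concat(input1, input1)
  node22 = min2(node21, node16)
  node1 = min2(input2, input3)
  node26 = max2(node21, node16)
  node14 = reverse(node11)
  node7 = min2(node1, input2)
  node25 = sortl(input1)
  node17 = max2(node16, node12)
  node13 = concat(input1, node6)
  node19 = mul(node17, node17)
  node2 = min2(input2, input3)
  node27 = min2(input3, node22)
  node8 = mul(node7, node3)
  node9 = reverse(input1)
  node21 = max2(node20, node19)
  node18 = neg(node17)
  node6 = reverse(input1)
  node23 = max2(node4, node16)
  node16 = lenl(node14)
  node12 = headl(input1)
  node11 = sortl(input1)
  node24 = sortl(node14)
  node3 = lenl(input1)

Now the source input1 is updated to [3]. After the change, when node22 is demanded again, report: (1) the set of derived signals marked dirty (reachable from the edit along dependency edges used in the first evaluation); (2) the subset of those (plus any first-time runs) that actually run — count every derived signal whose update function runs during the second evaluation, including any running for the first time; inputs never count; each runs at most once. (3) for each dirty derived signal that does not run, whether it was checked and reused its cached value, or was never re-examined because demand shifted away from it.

Marked dirty: node11, node12, node14, node16, node17, node19, node20, node21, node22.
Derived signals that run: node11, node12, node14, node16, node17, node19, node20, node21, node22 — 9 in total.
Every dirty derived signal ran.

First evaluation (everything demanded from the output):
  node11 = sortl([5, -4]) = [-4, 5]
  node12 = headl([5, -4]) = 5
  node14 = reverse([-4, 5]) = [5, -4]
  node16 = lenl([5, -4]) = 2
  node17 = max2(2, 5) = 5
  node19 = mul(5, 5) = 25
  node20 = suml([5, -4]) = 1
  node21 = max2(1, 25) = 25
  node22 = min2(25, 2) = 2

Propagation after the edit:
  node11: runs — input1 [5, -4]->[3]; result [3].
  node12: runs — input1 [5, -4]->[3]; result 3.
  node14: runs — node11 [-4, 5]->[3]; result [3].
  node16: runs — node14 [5, -4]->[3]; result 1.
  node17: runs — node16 2->1; node12 5->3; result 3.
  node19: runs — node17 5->3; node17 5->3; result 9.
  node20: runs — input1 [5, -4]->[3]; result 3.
  node21: runs — node20 1->3; node19 25->9; result 9.
  node22: runs — node21 25->9; node16 2->1; result 1.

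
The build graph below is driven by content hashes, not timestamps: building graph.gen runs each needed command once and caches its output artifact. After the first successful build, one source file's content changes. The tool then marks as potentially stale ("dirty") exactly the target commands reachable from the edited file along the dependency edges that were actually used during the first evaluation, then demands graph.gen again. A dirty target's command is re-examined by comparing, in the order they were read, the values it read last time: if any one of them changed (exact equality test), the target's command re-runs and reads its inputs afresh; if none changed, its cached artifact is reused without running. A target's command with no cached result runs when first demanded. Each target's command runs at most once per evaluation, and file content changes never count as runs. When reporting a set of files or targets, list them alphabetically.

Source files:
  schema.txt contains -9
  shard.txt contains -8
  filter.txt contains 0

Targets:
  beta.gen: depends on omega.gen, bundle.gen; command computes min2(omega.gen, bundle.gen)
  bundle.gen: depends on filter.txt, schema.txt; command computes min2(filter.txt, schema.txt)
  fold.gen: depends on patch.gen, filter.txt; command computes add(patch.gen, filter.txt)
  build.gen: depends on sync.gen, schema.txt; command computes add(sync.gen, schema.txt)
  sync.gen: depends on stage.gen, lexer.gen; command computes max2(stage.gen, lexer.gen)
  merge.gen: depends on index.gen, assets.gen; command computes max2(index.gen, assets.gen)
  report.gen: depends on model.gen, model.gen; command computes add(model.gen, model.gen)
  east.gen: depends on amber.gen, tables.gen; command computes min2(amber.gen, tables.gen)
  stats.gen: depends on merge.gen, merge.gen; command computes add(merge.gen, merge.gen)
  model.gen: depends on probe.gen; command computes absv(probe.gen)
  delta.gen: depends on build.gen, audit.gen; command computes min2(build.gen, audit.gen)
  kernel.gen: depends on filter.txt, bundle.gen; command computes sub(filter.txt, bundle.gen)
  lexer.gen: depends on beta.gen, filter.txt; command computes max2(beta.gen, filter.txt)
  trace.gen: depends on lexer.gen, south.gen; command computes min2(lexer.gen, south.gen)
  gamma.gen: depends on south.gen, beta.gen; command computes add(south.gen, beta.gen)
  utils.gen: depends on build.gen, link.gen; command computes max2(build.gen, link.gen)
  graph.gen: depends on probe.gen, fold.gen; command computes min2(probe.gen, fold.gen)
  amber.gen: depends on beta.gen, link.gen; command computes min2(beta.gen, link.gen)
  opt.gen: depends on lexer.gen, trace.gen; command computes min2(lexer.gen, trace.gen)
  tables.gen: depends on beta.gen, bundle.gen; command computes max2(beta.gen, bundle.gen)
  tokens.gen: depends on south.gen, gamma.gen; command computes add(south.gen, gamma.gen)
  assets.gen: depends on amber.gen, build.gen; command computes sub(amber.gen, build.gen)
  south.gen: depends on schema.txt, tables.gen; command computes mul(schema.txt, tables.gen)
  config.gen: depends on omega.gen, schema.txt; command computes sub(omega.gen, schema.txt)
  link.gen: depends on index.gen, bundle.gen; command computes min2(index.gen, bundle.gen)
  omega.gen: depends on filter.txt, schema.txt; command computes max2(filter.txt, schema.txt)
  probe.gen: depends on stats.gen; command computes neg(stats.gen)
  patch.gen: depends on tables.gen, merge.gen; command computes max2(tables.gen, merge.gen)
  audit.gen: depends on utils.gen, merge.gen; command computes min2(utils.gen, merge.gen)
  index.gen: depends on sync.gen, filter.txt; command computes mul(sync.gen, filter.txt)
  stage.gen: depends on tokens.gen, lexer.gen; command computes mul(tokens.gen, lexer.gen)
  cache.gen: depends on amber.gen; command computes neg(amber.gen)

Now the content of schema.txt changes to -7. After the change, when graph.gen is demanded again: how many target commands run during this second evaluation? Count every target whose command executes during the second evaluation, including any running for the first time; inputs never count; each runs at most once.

Initial pass — values computed on the first demand:
  bundle.gen = min2(0, -9) = -9
  omega.gen = max2(0, -9) = 0
  beta.gen = min2(0, -9) = -9
  lexer.gen = max2(-9, 0) = 0
  tables.gen = max2(-9, -9) = -9
  south.gen = mul(-9, -9) = 81
  gamma.gen = add(81, -9) = 72
  tokens.gen = add(81, 72) = 153
  stage.gen = mul(153, 0) = 0
  sync.gen = max2(0, 0) = 0
  build.gen = add(0, -9) = -9
  index.gen = mul(0, 0) = 0
  link.gen = min2(0, -9) = -9
  amber.gen = min2(-9, -9) = -9
  assets.gen = sub(-9, -9) = 0
  merge.gen = max2(0, 0) = 0
  patch.gen = max2(-9, 0) = 0
  fold.gen = add(0, 0) = 0
  stats.gen = add(0, 0) = 0
  probe.gen = neg(0) = 0
  graph.gen = min2(0, 0) = 0

Second demand — change propagation:
  bundle.gen: re-runs because schema.txt -9->-7; new result -7.
  omega.gen: re-runs because schema.txt -9->-7; new result 0 (unchanged).
  beta.gen: re-runs because bundle.gen -9->-7; new result -7.
  lexer.gen: re-runs because beta.gen -9->-7; new result 0 (unchanged).
  tables.gen: re-runs because beta.gen -9->-7; bundle.gen -9->-7; new result -7.
  south.gen: re-runs because schema.txt -9->-7; tables.gen -9->-7; new result 49.
  gamma.gen: re-runs because south.gen 81->49; beta.gen -9->-7; new result 42.
  tokens.gen: re-runs because south.gen 81->49; gamma.gen 72->42; new result 91.
  stage.gen: re-runs because tokens.gen 153->91; new result 0 (unchanged).
  sync.gen: re-examined; everything it read last time is the same (stage.gen unchanged, lexer.gen unchanged) — cache 0 kept, no run.
  build.gen: re-runs because schema.txt -9->-7; new result -7.
  index.gen: re-examined; everything it read last time is the same (sync.gen unchanged, filter.txt unchanged) — cache 0 kept, no run.
  link.gen: re-runs because bundle.gen -9->-7; new result -7.
  amber.gen: re-runs because beta.gen -9->-7; link.gen -9->-7; new result -7.
  assets.gen: re-runs because amber.gen -9->-7; build.gen -9->-7; new result 0 (unchanged).
  merge.gen: re-examined; everything it read last time is the same (index.gen unchanged, assets.gen unchanged) — cache 0 kept, no run.
  patch.gen: re-runs because tables.gen -9->-7; new result 0 (unchanged).
  fold.gen: re-examined; everything it read last time is the same (patch.gen unchanged, filter.txt unchanged) — cache 0 kept, no run.
  stats.gen: re-examined; everything it read last time is the same (merge.gen unchanged, merge.gen unchanged) — cache 0 kept, no run.
  probe.gen: re-examined; everything it read last time is the same (stats.gen unchanged) — cache 0 kept, no run.
  graph.gen: re-examined; everything it read last time is the same (probe.gen unchanged, fold.gen unchanged) — cache 0 kept, no run.

The important point: at sync.gen every value read last time is unchanged, so the dirty flag clears without a run.

Run set: amber.gen, assets.gen, beta.gen, build.gen, bundle.gen, gamma.gen, lexer.gen, link.gen, omega.gen, patch.gen, south.gen, stage.gen, tables.gen, tokens.gen (14 run).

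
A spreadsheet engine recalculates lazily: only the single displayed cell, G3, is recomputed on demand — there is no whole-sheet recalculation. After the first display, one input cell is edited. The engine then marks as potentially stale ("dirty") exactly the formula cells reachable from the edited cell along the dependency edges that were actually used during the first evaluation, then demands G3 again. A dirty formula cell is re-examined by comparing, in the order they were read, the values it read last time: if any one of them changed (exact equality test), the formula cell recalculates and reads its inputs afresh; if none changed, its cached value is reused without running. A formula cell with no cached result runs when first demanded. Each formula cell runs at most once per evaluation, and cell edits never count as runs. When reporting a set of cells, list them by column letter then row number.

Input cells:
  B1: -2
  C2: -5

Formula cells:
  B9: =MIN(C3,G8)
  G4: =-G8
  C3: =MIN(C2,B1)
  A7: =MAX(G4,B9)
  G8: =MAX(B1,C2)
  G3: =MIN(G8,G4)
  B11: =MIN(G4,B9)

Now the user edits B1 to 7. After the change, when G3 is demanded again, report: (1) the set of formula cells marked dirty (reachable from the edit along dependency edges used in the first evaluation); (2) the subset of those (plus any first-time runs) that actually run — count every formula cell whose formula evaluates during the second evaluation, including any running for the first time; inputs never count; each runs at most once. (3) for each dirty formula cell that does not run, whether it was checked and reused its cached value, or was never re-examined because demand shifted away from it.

Marked dirty: G3, G4, G8.
Formula cells that run: G3, G4, G8 — 3 in total.
Every dirty formula cell ran.

First evaluation (everything demanded from the output):
  G8 = MAX(-2, -5) = -2
  G4 = -(-2) = 2
  G3 = MIN(-2, 2) = -2

Propagation after the edit:
  G8: runs — B1 -2->7; result 7.
  G4: runs — G8 -2->7; result -7.
  G3: runs — G8 -2->7; G4 2->-7; result -7.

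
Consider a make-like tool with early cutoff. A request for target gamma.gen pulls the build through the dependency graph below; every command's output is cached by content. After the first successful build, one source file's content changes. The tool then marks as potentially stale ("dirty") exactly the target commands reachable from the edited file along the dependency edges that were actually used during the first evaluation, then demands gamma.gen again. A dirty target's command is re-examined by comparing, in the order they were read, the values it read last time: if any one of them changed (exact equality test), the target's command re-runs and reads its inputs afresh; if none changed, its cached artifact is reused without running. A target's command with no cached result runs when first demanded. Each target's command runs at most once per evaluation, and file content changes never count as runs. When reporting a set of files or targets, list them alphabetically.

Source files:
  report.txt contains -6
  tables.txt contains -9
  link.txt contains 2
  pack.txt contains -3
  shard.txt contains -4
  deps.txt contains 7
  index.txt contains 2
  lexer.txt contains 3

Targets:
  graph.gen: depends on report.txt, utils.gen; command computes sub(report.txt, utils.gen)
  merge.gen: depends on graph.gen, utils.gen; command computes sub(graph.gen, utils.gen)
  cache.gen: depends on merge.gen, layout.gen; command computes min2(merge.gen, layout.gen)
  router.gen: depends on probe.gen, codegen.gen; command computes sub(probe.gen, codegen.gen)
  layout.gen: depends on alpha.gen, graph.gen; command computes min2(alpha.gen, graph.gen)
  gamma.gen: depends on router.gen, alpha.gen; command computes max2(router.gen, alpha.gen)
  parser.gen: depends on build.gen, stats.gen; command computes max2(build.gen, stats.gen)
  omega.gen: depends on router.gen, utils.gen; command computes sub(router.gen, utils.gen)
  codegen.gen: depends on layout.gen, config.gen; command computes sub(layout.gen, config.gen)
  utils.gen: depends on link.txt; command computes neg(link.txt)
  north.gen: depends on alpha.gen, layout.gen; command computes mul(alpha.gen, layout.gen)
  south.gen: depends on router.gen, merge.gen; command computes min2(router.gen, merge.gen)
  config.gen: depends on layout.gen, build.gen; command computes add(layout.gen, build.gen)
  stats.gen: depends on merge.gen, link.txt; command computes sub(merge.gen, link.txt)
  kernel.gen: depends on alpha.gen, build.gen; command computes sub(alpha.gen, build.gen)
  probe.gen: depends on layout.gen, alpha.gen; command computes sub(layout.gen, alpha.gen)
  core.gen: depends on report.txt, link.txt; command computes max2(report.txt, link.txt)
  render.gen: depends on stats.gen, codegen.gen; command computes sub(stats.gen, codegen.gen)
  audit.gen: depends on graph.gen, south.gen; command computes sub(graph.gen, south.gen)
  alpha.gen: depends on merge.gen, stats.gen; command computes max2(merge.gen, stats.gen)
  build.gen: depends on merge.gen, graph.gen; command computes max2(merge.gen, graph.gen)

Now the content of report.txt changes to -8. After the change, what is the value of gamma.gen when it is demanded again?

Demanding gamma.gen again yields -4.

First demand of the output computes:
  utils.gen = neg(2) = -2
  graph.gen = sub(-6, -2) = -4
  merge.gen = sub(-4, -2) = -2
  build.gen = max2(-2, -4) = -2
  stats.gen = sub(-2, 2) = -4
  alpha.gen = max2(-2, -4) = -2
  layout.gen = min2(-2, -4) = -4
  config.gen = add(-4, -2) = -6
  codegen.gen = sub(-4, -6) = 2
  probe.gen = sub(-4, -2) = -2
  router.gen = sub(-2, 2) = -4
  gamma.gen = max2(-4, -2) = -2

After the edit, cleaning proceeds:
  graph.gen: a read changed (report.txt -6->-8) — executes, giving -6.
  merge.gen: a read changed (graph.gen -4->-6) — executes, giving -4.
  build.gen: a read changed (merge.gen -2->-4; graph.gen -4->-6) — executes, giving -4.
  stats.gen: a read changed (merge.gen -2->-4) — executes, giving -6.
  alpha.gen: a read changed (merge.gen -2->-4; stats.gen -4->-6) — executes, giving -4.
  layout.gen: a read changed (alpha.gen -2->-4; graph.gen -4->-6) — executes, giving -6.
  config.gen: a read changed (layout.gen -4->-6; build.gen -2->-4) — executes, giving -10.
  codegen.gen: a read changed (layout.gen -4->-6; config.gen -6->-10) — executes, giving 4.
  probe.gen: a read changed (layout.gen -4->-6; alpha.gen -2->-4) — executes, giving -2 — identical to its old value.
  router.gen: a read changed (codegen.gen 2->4) — executes, giving -6.
  gamma.gen: a read changed (router.gen -4->-6; alpha.gen -2->-4) — executes, giving -4.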